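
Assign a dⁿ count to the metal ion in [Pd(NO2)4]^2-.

d8

Ligand charges: each nitro (N-bound nitrite) is −1. With an overall charge of −2 the palladium centre must be in the +2 oxidation state.
Pd sits in group 10, so the d-electron count is 10 − 2 = 8.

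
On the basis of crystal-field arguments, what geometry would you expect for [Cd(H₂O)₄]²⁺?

Summing ligand charges against the +2 overall charge gives an oxidation state of +2 for cadmium.
Cd sits in group 12, so the d-electron count is 12 − 2 = 10.
With 4 monodentate ligands the coordination number is 4.
A d¹⁰ ion has no crystal-field stabilisation preference between square planar and tetrahedral, so four ligands adopt the sterically favoured tetrahedral geometry.

tetrahedral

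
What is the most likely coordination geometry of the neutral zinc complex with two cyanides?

linear

Each cyanide is −1; balancing the 0 overall charge requires Zn(II).
Zinc is a group-12 element; Zn(II) is therefore d¹⁰.
With 2 monodentate ligands the coordination number is 2.
A d¹⁰ ion with only two ligands adopts a linear arrangement (sp hybridisation; no CFSE preference).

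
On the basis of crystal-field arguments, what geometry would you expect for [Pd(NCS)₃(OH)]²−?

Ligand charges: each isothiocyanate is −1; each hydroxide is −1. With an overall charge of −2 the palladium centre must be in the +2 oxidation state.
Palladium is a group-10 element; Pd(II) is therefore d⁸.
Coordination number: 4.
A 4d d⁸ ion has a large crystal-field splitting; square planar leaves the high-energy d_{x²−y²} orbital empty and maximises CFSE.

square planar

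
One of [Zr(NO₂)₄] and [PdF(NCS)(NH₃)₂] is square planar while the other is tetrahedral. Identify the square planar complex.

For [Zr(NO₂)₄]: Ligand charges: each nitro (N-bound nitrite) is −1. With an overall charge of 0 the zirconium centre must be in the +4 oxidation state. Zirconium is a group-4 element; Zr(IV) is therefore d⁰. A d⁰ ion has no crystal-field stabilisation preference between square planar and tetrahedral, so four ligands adopt the sterically favoured tetrahedral geometry. → tetrahedral.
For [PdF(NCS)(NH₃)₂]: Each fluoride is −1; each isothiocyanate is −1; ammonia is neutral; balancing the 0 overall charge requires Pd(II). Palladium is a group-10 element; Pd(II) is therefore d⁸. A 4d d⁸ ion has a large crystal-field splitting; square planar leaves the high-energy d_{x²−y²} orbital empty and maximises CFSE. → square planar.

[PdF(NCS)(NH₃)₂]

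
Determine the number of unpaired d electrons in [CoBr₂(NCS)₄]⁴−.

3

Each bromide is −1; each isothiocyanate is −1; balancing the −4 overall charge requires Co(II).
Cobalt is a group-9 element; Co(II) is therefore d⁷.
The spin state decides the count: Bromide and isothiocyanate are weak-field ligands for a first-row metal, so the complex is high-spin.
An octahedral high-spin d⁷ ion is t₂g⁵e_g², giving 3 unpaired electrons.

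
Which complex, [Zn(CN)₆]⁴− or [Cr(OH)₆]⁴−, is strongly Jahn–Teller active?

[Cr(OH)₆]⁴−

[Zn(CN)₆]⁴−: Each cyanide is −1; balancing the −4 overall charge requires Zn(II). Zn sits in group 12, so the d-electron count is 12 − 2 = 10. The d¹⁰ configuration leaves the e_g set evenly filled (or empty) — no strong Jahn–Teller driving force.
[Cr(OH)₆]⁴−: Ligand charges: each hydroxide is −1. With an overall charge of −4 the chromium centre must be in the +2 oxidation state. Chromium is a group-6 element; Cr(II) is therefore d⁴. Hydroxide is a weak-field ligand for a first-row metal, so the complex is high-spin. The t₂g³e_g¹ (high-spin) configuration has an unevenly filled e_g set; the Jahn–Teller theorem predicts a tetragonal distortion (typically axial elongation) to lift the degeneracy.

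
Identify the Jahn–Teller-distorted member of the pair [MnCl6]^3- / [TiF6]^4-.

[MnCl6]^3-

[MnCl6]^3-: Ligand charges: each chloride is −1. With an overall charge of −3 the manganese centre must be in the +3 oxidation state. Mn sits in group 7, so the d-electron count is 7 − 3 = 4. Chloride is a weak-field ligand for a first-row metal, so the complex is high-spin. The t₂g³e_g¹ (high-spin) configuration has an unevenly filled e_g set; the Jahn–Teller theorem predicts a tetragonal distortion (typically axial elongation) to lift the degeneracy.
[TiF6]^4-: Summing ligand charges against the −4 overall charge gives an oxidation state of +2 for titanium. Titanium is a group-4 element; Ti(II) is therefore d². The d² configuration leaves the e_g set evenly filled (or empty) — no strong Jahn–Teller driving force.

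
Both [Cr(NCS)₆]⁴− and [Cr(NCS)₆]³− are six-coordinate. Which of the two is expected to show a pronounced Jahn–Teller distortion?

[Cr(NCS)₆]⁴−: Ligand charges: each isothiocyanate is −1. With an overall charge of −4 the chromium centre must be in the +2 oxidation state. Group 6 minus oxidation state 2 gives a d⁴ configuration. Isothiocyanate is a weak-field ligand for a first-row metal, so the complex is high-spin. The t₂g³e_g¹ (high-spin) configuration has an unevenly filled e_g set; the Jahn–Teller theorem predicts a tetragonal distortion (typically axial elongation) to lift the degeneracy.
[Cr(NCS)₆]³−: Summing ligand charges against the −3 overall charge gives an oxidation state of +3 for chromium. Chromium is a group-6 element; Cr(III) is therefore d³. The d³ configuration leaves the e_g set evenly filled (or empty) — no strong Jahn–Teller driving force.

[Cr(NCS)₆]⁴−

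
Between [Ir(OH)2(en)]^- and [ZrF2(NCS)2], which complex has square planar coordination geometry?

For [Ir(OH)2(en)]^-: Summing ligand charges against the −1 overall charge gives an oxidation state of +1 for iridium. Iridium is a group-9 element; Ir(I) is therefore d⁸. A 5d d⁸ ion has a large crystal-field splitting; square planar leaves the high-energy d_{x²−y²} orbital empty and maximises CFSE. → square planar.
For [ZrF2(NCS)2]: Summing ligand charges against the 0 overall charge gives an oxidation state of +4 for zirconium. Zr sits in group 4, so the d-electron count is 4 − 4 = 0. A d⁰ ion has no crystal-field stabilisation preference between square planar and tetrahedral, so four ligands adopt the sterically favoured tetrahedral geometry. → tetrahedral.

[Ir(OH)2(en)]^-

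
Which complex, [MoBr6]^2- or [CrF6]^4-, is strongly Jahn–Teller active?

[CrF6]^4-

[MoBr6]^2-: Summing ligand charges against the −2 overall charge gives an oxidation state of +4 for molybdenum. Molybdenum is a group-6 element; Mo(IV) is therefore d². The d² configuration leaves the e_g set evenly filled (or empty) — no strong Jahn–Teller driving force.
[CrF6]^4-: Each fluoride is −1; balancing the −4 overall charge requires Cr(II). Cr sits in group 6, so the d-electron count is 6 − 2 = 4. Fluoride is a weak-field ligand for a first-row metal, so the complex is high-spin. The t₂g³e_g¹ (high-spin) configuration has an unevenly filled e_g set; the Jahn–Teller theorem predicts a tetragonal distortion (typically axial elongation) to lift the degeneracy.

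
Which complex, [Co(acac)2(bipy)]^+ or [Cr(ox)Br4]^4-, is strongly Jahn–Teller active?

[Cr(ox)Br4]^4-

[Co(acac)2(bipy)]^+: Each acetylacetonate is −1; 2,2′-bipyridine is neutral; balancing the +1 overall charge requires Co(III). Group 9 minus oxidation state 3 gives a d⁶ configuration. Co(III) has an exceptionally large octahedral splitting and is low-spin with essentially every ligand except fluoride. The d⁶ configuration leaves the e_g set evenly filled (or empty) — no strong Jahn–Teller driving force.
[Cr(ox)Br4]^4-: Ligand charges: each oxalate is −2; each bromide is −1. With an overall charge of −4 the chromium centre must be in the +2 oxidation state. Chromium is a group-6 element; Cr(II) is therefore d⁴. Bromide and oxalate are weak-field ligands for a first-row metal, so the complex is high-spin. The t₂g³e_g¹ (high-spin) configuration has an unevenly filled e_g set; the Jahn–Teller theorem predicts a tetragonal distortion (typically axial elongation) to lift the degeneracy.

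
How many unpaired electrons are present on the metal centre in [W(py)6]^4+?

2 unpaired electrons

Summing ligand charges against the +4 overall charge gives an oxidation state of +4 for tungsten.
W sits in group 6, so the d-electron count is 6 − 4 = 2.
In an octahedral field the d² configuration is t₂g²e_g⁰ (only one arrangement possible), giving 2 unpaired electrons.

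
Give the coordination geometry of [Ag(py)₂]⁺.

Pyridine is neutral; balancing the +1 overall charge requires Ag(I).
Silver is a group-11 element; Ag(I) is therefore d¹⁰.
Coordination number: 2.
A d¹⁰ ion with only two ligands adopts a linear arrangement (sp hybridisation; no CFSE preference).

linear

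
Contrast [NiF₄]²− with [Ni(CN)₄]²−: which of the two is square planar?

For [NiF₄]²−: Each fluoride is −1; balancing the −2 overall charge requires Ni(II). Group 10 minus oxidation state 2 gives a d⁸ configuration. Fluoride is a weak-field ligand. With weak-field ligands the CFSE gain from square planar is small, so a 3d d⁸ ion takes the sterically preferred tetrahedral geometry. → tetrahedral.
For [Ni(CN)₄]²−: Summing ligand charges against the −2 overall charge gives an oxidation state of +2 for nickel. Nickel is a group-10 element; Ni(II) is therefore d⁸. Cyanide is a strong-field ligand (high in the spectrochemical series). A 3d d⁸ ion with strong-field ligands gains enough CFSE to favour square planar over tetrahedral. → square planar.

[Ni(CN)₄]²−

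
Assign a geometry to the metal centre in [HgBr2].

linear

Ligand charges: each bromide is −1. With an overall charge of 0 the mercury centre must be in the +2 oxidation state.
Mercury is a group-12 element; Hg(II) is therefore d¹⁰.
With 2 monodentate ligands the coordination number is 2.
A d¹⁰ ion with only two ligands adopts a linear arrangement (sp hybridisation; no CFSE preference).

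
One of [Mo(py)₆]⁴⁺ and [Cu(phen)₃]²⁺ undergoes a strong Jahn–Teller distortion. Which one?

[Mo(py)₆]⁴⁺: Ligand charges: pyridine is neutral. With an overall charge of +4 the molybdenum centre must be in the +4 oxidation state. Mo sits in group 6, so the d-electron count is 6 − 4 = 2. The d² configuration leaves the e_g set evenly filled (or empty) — no strong Jahn–Teller driving force.
[Cu(phen)₃]²⁺: Summing ligand charges against the +2 overall charge gives an oxidation state of +2 for copper. Cu sits in group 11, so the d-electron count is 11 − 2 = 9. The t₂g⁶e_g³ configuration has an unevenly filled e_g set; the Jahn–Teller theorem predicts a tetragonal distortion (typically axial elongation) to lift the degeneracy.

[Cu(phen)₃]²⁺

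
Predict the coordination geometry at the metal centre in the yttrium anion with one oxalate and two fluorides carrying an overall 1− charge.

tetrahedral

Each oxalate is −2; each fluoride is −1; balancing the −1 overall charge requires Y(III).
Yttrium is a group-3 element; Y(III) is therefore d⁰.
Counting donor atoms: 1×oxalate (bidentate) → 2 donors; 2×fluoride (monodentate) → 2 donors. Coordination number = 4.
A d⁰ ion has no crystal-field stabilisation preference between square planar and tetrahedral, so four ligands adopt the sterically favoured tetrahedral geometry.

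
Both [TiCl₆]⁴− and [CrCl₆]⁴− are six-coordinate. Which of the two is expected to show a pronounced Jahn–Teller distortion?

[TiCl₆]⁴−: Ligand charges: each chloride is −1. With an overall charge of −4 the titanium centre must be in the +2 oxidation state. Ti sits in group 4, so the d-electron count is 4 − 2 = 2. The d² configuration leaves the e_g set evenly filled (or empty) — no strong Jahn–Teller driving force.
[CrCl₆]⁴−: Ligand charges: each chloride is −1. With an overall charge of −4 the chromium centre must be in the +2 oxidation state. Chromium is a group-6 element; Cr(II) is therefore d⁴. Chloride is a weak-field ligand for a first-row metal, so the complex is high-spin. The t₂g³e_g¹ (high-spin) configuration has an unevenly filled e_g set; the Jahn–Teller theorem predicts a tetragonal distortion (typically axial elongation) to lift the degeneracy.

[CrCl₆]⁴−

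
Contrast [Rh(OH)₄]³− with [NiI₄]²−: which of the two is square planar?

For [Rh(OH)₄]³−: Each hydroxide is −1; balancing the −3 overall charge requires Rh(I). Rhodium is a group-9 element; Rh(I) is therefore d⁸. A 4d d⁸ ion has a large crystal-field splitting; square planar leaves the high-energy d_{x²−y²} orbital empty and maximises CFSE. → square planar.
For [NiI₄]²−: Summing ligand charges against the −2 overall charge gives an oxidation state of +2 for nickel. Group 10 minus oxidation state 2 gives a d⁸ configuration. Iodide is a weak-field ligand. With weak-field ligands the CFSE gain from square planar is small, so a 3d d⁸ ion takes the sterically preferred tetrahedral geometry. → tetrahedral.

[Rh(OH)₄]³−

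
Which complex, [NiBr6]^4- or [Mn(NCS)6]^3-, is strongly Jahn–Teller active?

[Mn(NCS)6]^3-

[NiBr6]^4-: Each bromide is −1; balancing the −4 overall charge requires Ni(II). Nickel is a group-10 element; Ni(II) is therefore d⁸. The d⁸ configuration leaves the e_g set evenly filled (or empty) — no strong Jahn–Teller driving force.
[Mn(NCS)6]^3-: Summing ligand charges against the −3 overall charge gives an oxidation state of +3 for manganese. Mn sits in group 7, so the d-electron count is 7 − 3 = 4. Isothiocyanate is a weak-field ligand for a first-row metal, so the complex is high-spin. The t₂g³e_g¹ (high-spin) configuration has an unevenly filled e_g set; the Jahn–Teller theorem predicts a tetragonal distortion (typically axial elongation) to lift the degeneracy.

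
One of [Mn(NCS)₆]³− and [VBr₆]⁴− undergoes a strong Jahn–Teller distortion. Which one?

[Mn(NCS)₆]³−

[Mn(NCS)₆]³−: Summing ligand charges against the −3 overall charge gives an oxidation state of +3 for manganese. Mn sits in group 7, so the d-electron count is 7 − 3 = 4. Isothiocyanate is a weak-field ligand for a first-row metal, so the complex is high-spin. The t₂g³e_g¹ (high-spin) configuration has an unevenly filled e_g set; the Jahn–Teller theorem predicts a tetragonal distortion (typically axial elongation) to lift the degeneracy.
[VBr₆]⁴−: Ligand charges: each bromide is −1. With an overall charge of −4 the vanadium centre must be in the +2 oxidation state. Group 5 minus oxidation state 2 gives a d³ configuration. The d³ configuration leaves the e_g set evenly filled (or empty) — no strong Jahn–Teller driving force.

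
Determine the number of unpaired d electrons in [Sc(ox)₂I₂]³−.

0 unpaired electrons

Ligand charges: each oxalate is −2; each iodide is −1. With an overall charge of −3 the scandium centre must be in the +3 oxidation state.
Sc sits in group 3, so the d-electron count is 3 − 3 = 0.
Counting donor atoms: 2×oxalate (bidentate) → 4 donors; 2×iodide (monodentate) → 2 donors. Coordination number = 6.
In an octahedral field the d⁰ configuration is t₂g⁰e_g⁰, giving 0 unpaired electrons.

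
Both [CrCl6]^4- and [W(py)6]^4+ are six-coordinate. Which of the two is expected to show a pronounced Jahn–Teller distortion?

[CrCl6]^4-: Summing ligand charges against the −4 overall charge gives an oxidation state of +2 for chromium. Group 6 minus oxidation state 2 gives a d⁴ configuration. Chloride is a weak-field ligand for a first-row metal, so the complex is high-spin. The t₂g³e_g¹ (high-spin) configuration has an unevenly filled e_g set; the Jahn–Teller theorem predicts a tetragonal distortion (typically axial elongation) to lift the degeneracy.
[W(py)6]^4+: Ligand charges: pyridine is neutral. With an overall charge of +4 the tungsten centre must be in the +4 oxidation state. Group 6 minus oxidation state 4 gives a d² configuration. The d² configuration leaves the e_g set evenly filled (or empty) — no strong Jahn–Teller driving force.

[CrCl6]^4-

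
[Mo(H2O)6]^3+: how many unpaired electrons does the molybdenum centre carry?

3

Ligand charges: water is neutral. With an overall charge of +3 the molybdenum centre must be in the +3 oxidation state.
Mo sits in group 6, so the d-electron count is 6 − 3 = 3.
In an octahedral field the d³ configuration is t₂g³e_g⁰ (only one arrangement possible), giving 3 unpaired electrons.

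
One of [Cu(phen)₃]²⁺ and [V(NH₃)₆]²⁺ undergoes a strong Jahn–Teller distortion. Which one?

[Cu(phen)₃]²⁺: 1,10-phenanthroline is neutral; balancing the +2 overall charge requires Cu(II). Cu sits in group 11, so the d-electron count is 11 − 2 = 9. The t₂g⁶e_g³ configuration has an unevenly filled e_g set; the Jahn–Teller theorem predicts a tetragonal distortion (typically axial elongation) to lift the degeneracy.
[V(NH₃)₆]²⁺: Summing ligand charges against the +2 overall charge gives an oxidation state of +2 for vanadium. Group 5 minus oxidation state 2 gives a d³ configuration. The d³ configuration leaves the e_g set evenly filled (or empty) — no strong Jahn–Teller driving force.

[Cu(phen)₃]²⁺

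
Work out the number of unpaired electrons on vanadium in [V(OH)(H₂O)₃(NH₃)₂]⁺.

Ligand charges: each hydroxide is −1; water is neutral; ammonia is neutral. With an overall charge of +1 the vanadium centre must be in the +2 oxidation state.
Group 5 minus oxidation state 2 gives a d³ configuration.
In an octahedral field the d³ configuration is t₂g³e_g⁰ (only one arrangement possible), giving 3 unpaired electrons.

3 unpaired electrons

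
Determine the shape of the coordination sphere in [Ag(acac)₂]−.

Summing ligand charges against the −1 overall charge gives an oxidation state of +1 for silver.
Ag sits in group 11, so the d-electron count is 11 − 1 = 10.
Counting donor atoms: 2×acetylacetonate (bidentate) → 4 donors. Coordination number = 4.
A d¹⁰ ion has no crystal-field stabilisation preference between square planar and tetrahedral, so four ligands adopt the sterically favoured tetrahedral geometry.

tetrahedral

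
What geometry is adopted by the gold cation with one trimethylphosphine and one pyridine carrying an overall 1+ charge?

linear

Ligand charges: trimethylphosphine is neutral; pyridine is neutral. With an overall charge of +1 the gold centre must be in the +1 oxidation state.
Au sits in group 11, so the d-electron count is 11 − 1 = 10.
Coordination number: 2.
A d¹⁰ ion with only two ligands adopts a linear arrangement (sp hybridisation; no CFSE preference).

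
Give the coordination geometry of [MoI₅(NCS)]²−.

Ligand charges: each iodide is −1; each isothiocyanate is −1. With an overall charge of −2 the molybdenum centre must be in the +4 oxidation state.
Group 6 minus oxidation state 4 gives a d² configuration.
With 6 monodentate ligands the coordination number is 6.
Six donors around a single metal centre give an octahedral coordination sphere.

octahedral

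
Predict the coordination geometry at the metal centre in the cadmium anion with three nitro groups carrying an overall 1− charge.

Each nitro (N-bound nitrite) is −1; balancing the −1 overall charge requires Cd(II).
Cd sits in group 12, so the d-electron count is 12 − 2 = 10.
Coordination number: 3.
Three ligands around a d¹⁰ centre minimise repulsion in a trigonal-planar arrangement.

trigonal planar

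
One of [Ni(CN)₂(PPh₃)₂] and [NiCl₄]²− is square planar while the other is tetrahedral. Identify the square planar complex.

For [Ni(CN)₂(PPh₃)₂]: Summing ligand charges against the 0 overall charge gives an oxidation state of +2 for nickel. Nickel is a group-10 element; Ni(II) is therefore d⁸. Cyanide and triphenylphosphine are strong-field ligands (high in the spectrochemical series). A 3d d⁸ ion with strong-field ligands gains enough CFSE to favour square planar over tetrahedral. → square planar.
For [NiCl₄]²−: Summing ligand charges against the −2 overall charge gives an oxidation state of +2 for nickel. Ni sits in group 10, so the d-electron count is 10 − 2 = 8. Chloride is a weak-field ligand. With weak-field ligands the CFSE gain from square planar is small, so a 3d d⁸ ion takes the sterically preferred tetrahedral geometry. → tetrahedral.

[Ni(CN)₂(PPh₃)₂]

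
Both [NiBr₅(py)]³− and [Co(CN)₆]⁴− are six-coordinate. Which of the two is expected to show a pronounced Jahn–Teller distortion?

[NiBr₅(py)]³−: Summing ligand charges against the −3 overall charge gives an oxidation state of +2 for nickel. Group 10 minus oxidation state 2 gives a d⁸ configuration. The d⁸ configuration leaves the e_g set evenly filled (or empty) — no strong Jahn–Teller driving force.
[Co(CN)₆]⁴−: Summing ligand charges against the −4 overall charge gives an oxidation state of +2 for cobalt. Cobalt is a group-9 element; Co(II) is therefore d⁷. Cyanide is a strong-field ligand (high in the spectrochemical series) for a first-row metal, so the complex is low-spin. The t₂g⁶e_g¹ (low-spin) configuration has an unevenly filled e_g set; the Jahn–Teller theorem predicts a tetragonal distortion (typically axial elongation) to lift the degeneracy.

[Co(CN)₆]⁴−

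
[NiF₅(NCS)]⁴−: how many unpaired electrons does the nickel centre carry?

Summing ligand charges against the −4 overall charge gives an oxidation state of +2 for nickel.
Ni sits in group 10, so the d-electron count is 10 − 2 = 8.
In an octahedral field the d⁸ configuration is t₂g⁶e_g² (only one arrangement possible), giving 2 unpaired electrons.

2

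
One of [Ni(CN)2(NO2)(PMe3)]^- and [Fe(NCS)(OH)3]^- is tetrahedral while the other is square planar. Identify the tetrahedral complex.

For [Ni(CN)2(NO2)(PMe3)]^-: Each cyanide is −1; each nitro (N-bound nitrite) is −1; trimethylphosphine is neutral; balancing the −1 overall charge requires Ni(II). Nickel is a group-10 element; Ni(II) is therefore d⁸. Cyanide, nitro (N-bound nitrite), and trimethylphosphine are strong-field ligands (high in the spectrochemical series). A 3d d⁸ ion with strong-field ligands gains enough CFSE to favour square planar over tetrahedral. → square planar.
For [Fe(NCS)(OH)3]^-: Each isothiocyanate is −1; each hydroxide is −1; balancing the −1 overall charge requires Fe(III). Group 8 minus oxidation state 3 gives a d⁵ configuration. A high-spin d⁵ ion has zero CFSE in either geometry, so four ligands adopt the sterically favoured tetrahedral geometry. → tetrahedral.

[Fe(NCS)(OH)3]^-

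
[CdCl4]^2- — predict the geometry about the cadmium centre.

Each chloride is −1; balancing the −2 overall charge requires Cd(II).
Cadmium is a group-12 element; Cd(II) is therefore d¹⁰.
With 4 monodentate ligands the coordination number is 4.
A d¹⁰ ion has no crystal-field stabilisation preference between square planar and tetrahedral, so four ligands adopt the sterically favoured tetrahedral geometry.

tetrahedral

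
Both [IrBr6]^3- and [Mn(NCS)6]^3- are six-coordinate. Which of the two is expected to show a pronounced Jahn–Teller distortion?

[Mn(NCS)6]^3-

[IrBr6]^3-: Ligand charges: each bromide is −1. With an overall charge of −3 the iridium centre must be in the +3 oxidation state. Ir sits in group 9, so the d-electron count is 9 − 3 = 6. A 5d ion has a large Δₒ and is invariably low-spin. The d⁶ configuration leaves the e_g set evenly filled (or empty) — no strong Jahn–Teller driving force.
[Mn(NCS)6]^3-: Summing ligand charges against the −3 overall charge gives an oxidation state of +3 for manganese. Mn sits in group 7, so the d-electron count is 7 − 3 = 4. Isothiocyanate is a weak-field ligand for a first-row metal, so the complex is high-spin. The t₂g³e_g¹ (high-spin) configuration has an unevenly filled e_g set; the Jahn–Teller theorem predicts a tetragonal distortion (typically axial elongation) to lift the degeneracy.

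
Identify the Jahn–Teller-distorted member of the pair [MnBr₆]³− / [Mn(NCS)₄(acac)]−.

[MnBr₆]³−

[MnBr₆]³−: Summing ligand charges against the −3 overall charge gives an oxidation state of +3 for manganese. Group 7 minus oxidation state 3 gives a d⁴ configuration. Bromide is a weak-field ligand for a first-row metal, so the complex is high-spin. The t₂g³e_g¹ (high-spin) configuration has an unevenly filled e_g set; the Jahn–Teller theorem predicts a tetragonal distortion (typically axial elongation) to lift the degeneracy.
[Mn(NCS)₄(acac)]−: Ligand charges: each isothiocyanate is −1; each acetylacetonate is −1. With an overall charge of −1 the manganese centre must be in the +4 oxidation state. Mn sits in group 7, so the d-electron count is 7 − 4 = 3. The d³ configuration leaves the e_g set evenly filled (or empty) — no strong Jahn–Teller driving force.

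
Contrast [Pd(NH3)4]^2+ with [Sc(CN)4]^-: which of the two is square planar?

For [Pd(NH3)4]^2+: Summing ligand charges against the +2 overall charge gives an oxidation state of +2 for palladium. Pd sits in group 10, so the d-electron count is 10 − 2 = 8. A 4d d⁸ ion has a large crystal-field splitting; square planar leaves the high-energy d_{x²−y²} orbital empty and maximises CFSE. → square planar.
For [Sc(CN)4]^-: Summing ligand charges against the −1 overall charge gives an oxidation state of +3 for scandium. Sc sits in group 3, so the d-electron count is 3 − 3 = 0. A d⁰ ion has no crystal-field stabilisation preference between square planar and tetrahedral, so four ligands adopt the sterically favoured tetrahedral geometry. → tetrahedral.

[Pd(NH3)4]^2+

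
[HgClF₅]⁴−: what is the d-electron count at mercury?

Summing ligand charges against the −4 overall charge gives an oxidation state of +2 for mercury.
Mercury is a group-12 element; Hg(II) is therefore d¹⁰.

d10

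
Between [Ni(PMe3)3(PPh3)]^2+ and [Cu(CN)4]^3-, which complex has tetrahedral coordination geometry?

For [Ni(PMe3)3(PPh3)]^2+: Ligand charges: trimethylphosphine is neutral; triphenylphosphine is neutral. With an overall charge of +2 the nickel centre must be in the +2 oxidation state. Nickel is a group-10 element; Ni(II) is therefore d⁸. Trimethylphosphine and triphenylphosphine are strong-field ligands (high in the spectrochemical series). A 3d d⁸ ion with strong-field ligands gains enough CFSE to favour square planar over tetrahedral. → square planar.
For [Cu(CN)4]^3-: Each cyanide is −1; balancing the −3 overall charge requires Cu(I). Group 11 minus oxidation state 1 gives a d¹⁰ configuration. A d¹⁰ ion has no crystal-field stabilisation preference between square planar and tetrahedral, so four ligands adopt the sterically favoured tetrahedral geometry. → tetrahedral.

[Cu(CN)4]^3-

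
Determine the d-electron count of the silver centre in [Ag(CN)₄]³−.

d¹⁰

Summing ligand charges against the −3 overall charge gives an oxidation state of +1 for silver.
Ag sits in group 11, so the d-electron count is 11 − 1 = 10.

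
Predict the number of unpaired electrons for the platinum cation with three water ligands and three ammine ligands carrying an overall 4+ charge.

0

Summing ligand charges against the +4 overall charge gives an oxidation state of +4 for platinum.
Pt sits in group 10, so the d-electron count is 10 − 4 = 6.
The spin state decides the count: a 5d ion has a large Δₒ and is invariably low-spin.
An octahedral low-spin d⁶ ion is t₂g⁶e_g⁰, giving 0 unpaired electrons.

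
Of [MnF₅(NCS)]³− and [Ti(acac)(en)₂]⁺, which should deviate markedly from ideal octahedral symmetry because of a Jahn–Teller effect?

[MnF₅(NCS)]³−: Ligand charges: each fluoride is −1; each isothiocyanate is −1. With an overall charge of −3 the manganese centre must be in the +3 oxidation state. Manganese is a group-7 element; Mn(III) is therefore d⁴. Fluoride and isothiocyanate are weak-field ligands for a first-row metal, so the complex is high-spin. The t₂g³e_g¹ (high-spin) configuration has an unevenly filled e_g set; the Jahn–Teller theorem predicts a tetragonal distortion (typically axial elongation) to lift the degeneracy.
[Ti(acac)(en)₂]⁺: Summing ligand charges against the +1 overall charge gives an oxidation state of +2 for titanium. Group 4 minus oxidation state 2 gives a d² configuration. The d² configuration leaves the e_g set evenly filled (or empty) — no strong Jahn–Teller driving force.

[MnF₅(NCS)]³−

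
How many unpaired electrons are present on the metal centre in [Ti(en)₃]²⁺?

Ethylenediamine is neutral; balancing the +2 overall charge requires Ti(II).
Ti sits in group 4, so the d-electron count is 4 − 2 = 2.
Counting donor atoms: 3×ethylenediamine (bidentate) → 6 donors. Coordination number = 6.
In an octahedral field the d² configuration is t₂g²e_g⁰ (only one arrangement possible), giving 2 unpaired electrons.

2 unpaired electrons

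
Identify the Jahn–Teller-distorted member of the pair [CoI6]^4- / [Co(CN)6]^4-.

[Co(CN)6]^4-

[CoI6]^4-: Ligand charges: each iodide is −1. With an overall charge of −4 the cobalt centre must be in the +2 oxidation state. Co sits in group 9, so the d-electron count is 9 − 2 = 7. Iodide is a weak-field ligand for a first-row metal, so the complex is high-spin. The d⁷ configuration leaves the e_g set evenly filled (or empty) — no strong Jahn–Teller driving force.
[Co(CN)6]^4-: Summing ligand charges against the −4 overall charge gives an oxidation state of +2 for cobalt. Cobalt is a group-9 element; Co(II) is therefore d⁷. Cyanide is a strong-field ligand (high in the spectrochemical series) for a first-row metal, so the complex is low-spin. The t₂g⁶e_g¹ (low-spin) configuration has an unevenly filled e_g set; the Jahn–Teller theorem predicts a tetragonal distortion (typically axial elongation) to lift the degeneracy.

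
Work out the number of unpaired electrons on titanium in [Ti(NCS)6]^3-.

1

Ligand charges: each isothiocyanate is −1. With an overall charge of −3 the titanium centre must be in the +3 oxidation state.
Group 4 minus oxidation state 3 gives a d¹ configuration.
In an octahedral field the d¹ configuration is t₂g¹e_g⁰ (only one arrangement possible), giving 1 unpaired electron.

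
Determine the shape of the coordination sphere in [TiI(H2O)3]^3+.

tetrahedral

Each iodide is −1; water is neutral; balancing the +3 overall charge requires Ti(IV).
Group 4 minus oxidation state 4 gives a d⁰ configuration.
With 4 monodentate ligands the coordination number is 4.
A d⁰ ion has no crystal-field stabilisation preference between square planar and tetrahedral, so four ligands adopt the sterically favoured tetrahedral geometry.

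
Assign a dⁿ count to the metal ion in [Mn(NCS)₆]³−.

Ligand charges: each isothiocyanate is −1. With an overall charge of −3 the manganese centre must be in the +3 oxidation state.
Manganese is a group-7 element; Mn(III) is therefore d⁴.

d⁴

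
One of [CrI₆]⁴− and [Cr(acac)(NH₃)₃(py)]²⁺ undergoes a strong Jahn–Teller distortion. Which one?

[CrI₆]⁴−

[CrI₆]⁴−: Each iodide is −1; balancing the −4 overall charge requires Cr(II). Group 6 minus oxidation state 2 gives a d⁴ configuration. Iodide is a weak-field ligand for a first-row metal, so the complex is high-spin. The t₂g³e_g¹ (high-spin) configuration has an unevenly filled e_g set; the Jahn–Teller theorem predicts a tetragonal distortion (typically axial elongation) to lift the degeneracy.
[Cr(acac)(NH₃)₃(py)]²⁺: Each acetylacetonate is −1; ammonia is neutral; pyridine is neutral; balancing the +2 overall charge requires Cr(III). Cr sits in group 6, so the d-electron count is 6 − 3 = 3. The d³ configuration leaves the e_g set evenly filled (or empty) — no strong Jahn–Teller driving force.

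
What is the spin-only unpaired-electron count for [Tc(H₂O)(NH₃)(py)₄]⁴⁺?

3

Summing ligand charges against the +4 overall charge gives an oxidation state of +4 for technetium.
Group 7 minus oxidation state 4 gives a d³ configuration.
In an octahedral field the d³ configuration is t₂g³e_g⁰ (only one arrangement possible), giving 3 unpaired electrons.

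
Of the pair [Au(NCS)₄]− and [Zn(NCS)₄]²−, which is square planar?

[Au(NCS)₄]−

For [Au(NCS)₄]−: Ligand charges: each isothiocyanate is −1. With an overall charge of −1 the gold centre must be in the +3 oxidation state. Group 11 minus oxidation state 3 gives a d⁸ configuration. A 5d d⁸ ion has a large crystal-field splitting; square planar leaves the high-energy d_{x²−y²} orbital empty and maximises CFSE. → square planar.
For [Zn(NCS)₄]²−: Each isothiocyanate is −1; balancing the −2 overall charge requires Zn(II). Zn sits in group 12, so the d-electron count is 12 − 2 = 10. A d¹⁰ ion has no crystal-field stabilisation preference between square planar and tetrahedral, so four ligands adopt the sterically favoured tetrahedral geometry. → tetrahedral.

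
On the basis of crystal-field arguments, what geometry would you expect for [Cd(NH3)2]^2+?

Ammonia is neutral; balancing the +2 overall charge requires Cd(II).
Cadmium is a group-12 element; Cd(II) is therefore d¹⁰.
Coordination number: 2.
A d¹⁰ ion with only two ligands adopts a linear arrangement (sp hybridisation; no CFSE preference).

linear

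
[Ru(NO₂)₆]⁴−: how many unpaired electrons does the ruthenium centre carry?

0 unpaired electrons

Ligand charges: each nitro (N-bound nitrite) is −1. With an overall charge of −4 the ruthenium centre must be in the +2 oxidation state.
Ru sits in group 8, so the d-electron count is 8 − 2 = 6.
The spin state decides the count: a 4d ion has a large Δₒ and is invariably low-spin.
An octahedral low-spin d⁶ ion is t₂g⁶e_g⁰, giving 0 unpaired electrons.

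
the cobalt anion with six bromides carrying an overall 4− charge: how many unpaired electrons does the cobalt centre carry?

3 unpaired electrons

Summing ligand charges against the −4 overall charge gives an oxidation state of +2 for cobalt.
Co sits in group 9, so the d-electron count is 9 − 2 = 7.
The spin state decides the count: Bromide is a weak-field ligand for a first-row metal, so the complex is high-spin.
An octahedral high-spin d⁷ ion is t₂g⁵e_g², giving 3 unpaired electrons.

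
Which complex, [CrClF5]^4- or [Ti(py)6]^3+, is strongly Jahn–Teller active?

[CrClF5]^4-

[CrClF5]^4-: Each chloride is −1; each fluoride is −1; balancing the −4 overall charge requires Cr(II). Cr sits in group 6, so the d-electron count is 6 − 2 = 4. Chloride and fluoride are weak-field ligands for a first-row metal, so the complex is high-spin. The t₂g³e_g¹ (high-spin) configuration has an unevenly filled e_g set; the Jahn–Teller theorem predicts a tetragonal distortion (typically axial elongation) to lift the degeneracy.
[Ti(py)6]^3+: Ligand charges: pyridine is neutral. With an overall charge of +3 the titanium centre must be in the +3 oxidation state. Group 4 minus oxidation state 3 gives a d¹ configuration. The d¹ configuration leaves the e_g set evenly filled (or empty) — no strong Jahn–Teller driving force.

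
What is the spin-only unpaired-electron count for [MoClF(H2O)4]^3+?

Each chloride is −1; each fluoride is −1; water is neutral; balancing the +3 overall charge requires Mo(V).
Mo sits in group 6, so the d-electron count is 6 − 5 = 1.
In an octahedral field the d¹ configuration is t₂g¹e_g⁰ (only one arrangement possible), giving 1 unpaired electron.

1 unpaired electron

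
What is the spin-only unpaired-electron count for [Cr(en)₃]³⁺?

Ligand charges: ethylenediamine is neutral. With an overall charge of +3 the chromium centre must be in the +3 oxidation state.
Group 6 minus oxidation state 3 gives a d³ configuration.
Counting donor atoms: 3×ethylenediamine (bidentate) → 6 donors. Coordination number = 6.
In an octahedral field the d³ configuration is t₂g³e_g⁰ (only one arrangement possible), giving 3 unpaired electrons.

3 unpaired electrons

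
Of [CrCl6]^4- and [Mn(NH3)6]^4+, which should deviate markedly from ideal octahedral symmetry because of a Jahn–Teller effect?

[CrCl6]^4-: Each chloride is −1; balancing the −4 overall charge requires Cr(II). Chromium is a group-6 element; Cr(II) is therefore d⁴. Chloride is a weak-field ligand for a first-row metal, so the complex is high-spin. The t₂g³e_g¹ (high-spin) configuration has an unevenly filled e_g set; the Jahn–Teller theorem predicts a tetragonal distortion (typically axial elongation) to lift the degeneracy.
[Mn(NH3)6]^4+: Ligand charges: ammonia is neutral. With an overall charge of +4 the manganese centre must be in the +4 oxidation state. Mn sits in group 7, so the d-electron count is 7 − 4 = 3. The d³ configuration leaves the e_g set evenly filled (or empty) — no strong Jahn–Teller driving force.

[CrCl6]^4-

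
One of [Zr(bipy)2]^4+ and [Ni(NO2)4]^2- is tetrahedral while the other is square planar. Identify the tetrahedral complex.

[Zr(bipy)2]^4+

For [Zr(bipy)2]^4+: Summing ligand charges against the +4 overall charge gives an oxidation state of +4 for zirconium. Group 4 minus oxidation state 4 gives a d⁰ configuration. A d⁰ ion has no crystal-field stabilisation preference between square planar and tetrahedral, so four ligands adopt the sterically favoured tetrahedral geometry. → tetrahedral.
For [Ni(NO2)4]^2-: Each nitro (N-bound nitrite) is −1; balancing the −2 overall charge requires Ni(II). Ni sits in group 10, so the d-electron count is 10 − 2 = 8. Nitro (N-bound nitrite) is a strong-field ligand (high in the spectrochemical series). A 3d d⁸ ion with strong-field ligands gains enough CFSE to favour square planar over tetrahedral. → square planar.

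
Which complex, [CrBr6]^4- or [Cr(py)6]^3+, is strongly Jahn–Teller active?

[CrBr6]^4-: Each bromide is −1; balancing the −4 overall charge requires Cr(II). Group 6 minus oxidation state 2 gives a d⁴ configuration. Bromide is a weak-field ligand for a first-row metal, so the complex is high-spin. The t₂g³e_g¹ (high-spin) configuration has an unevenly filled e_g set; the Jahn–Teller theorem predicts a tetragonal distortion (typically axial elongation) to lift the degeneracy.
[Cr(py)6]^3+: Ligand charges: pyridine is neutral. With an overall charge of +3 the chromium centre must be in the +3 oxidation state. Group 6 minus oxidation state 3 gives a d³ configuration. The d³ configuration leaves the e_g set evenly filled (or empty) — no strong Jahn–Teller driving force.

[CrBr6]^4-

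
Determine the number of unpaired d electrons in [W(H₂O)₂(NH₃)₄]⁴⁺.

Water is neutral; ammonia is neutral; balancing the +4 overall charge requires W(IV).
Tungsten is a group-6 element; W(IV) is therefore d².
In an octahedral field the d² configuration is t₂g²e_g⁰ (only one arrangement possible), giving 2 unpaired electrons.

2 unpaired electrons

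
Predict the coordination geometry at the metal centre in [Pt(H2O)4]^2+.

Water is neutral; balancing the +2 overall charge requires Pt(II).
Group 10 minus oxidation state 2 gives a d⁸ configuration.
Coordination number: 4.
A 5d d⁸ ion has a large crystal-field splitting; square planar leaves the high-energy d_{x²−y²} orbital empty and maximises CFSE.

square planar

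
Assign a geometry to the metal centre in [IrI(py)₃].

square planar

Ligand charges: each iodide is −1; pyridine is neutral. With an overall charge of 0 the iridium centre must be in the +1 oxidation state.
Ir sits in group 9, so the d-electron count is 9 − 1 = 8.
Coordination number: 4.
A 5d d⁸ ion has a large crystal-field splitting; square planar leaves the high-energy d_{x²−y²} orbital empty and maximises CFSE.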